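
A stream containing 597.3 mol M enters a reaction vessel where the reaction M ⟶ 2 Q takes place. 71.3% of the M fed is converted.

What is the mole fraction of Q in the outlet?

0.832

M reacted = 0.713 × 597.3 = 425.9 mol; ν_M = −1, so ξ = 425.9/1 = 425.9 mol.
Outlet amounts (n = n₀ + ν ξ):
  M: 597.3 − 1(425.9) = 171.4
  Q: 0 + 2(425.9) = 851.7
Total out = 1023 mol; y_Q = 851.7 / 1023 = 0.8325.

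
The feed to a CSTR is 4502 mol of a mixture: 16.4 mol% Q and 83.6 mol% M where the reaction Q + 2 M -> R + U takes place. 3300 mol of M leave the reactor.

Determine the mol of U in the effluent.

232 mol

For M: n = n₀ − 2ξ → 3300 = 3764 − 2ξ, giving ξ = 231.8 mol.
Outlet amounts (n = n₀ + ν ξ):
  Q: 738.3 − 1(231.8) = 506.5
  M: 3764 − 2(231.8) = 3300
  R: 0 + 1(231.8) = 231.8
  U: 0 + 1(231.8) = 231.8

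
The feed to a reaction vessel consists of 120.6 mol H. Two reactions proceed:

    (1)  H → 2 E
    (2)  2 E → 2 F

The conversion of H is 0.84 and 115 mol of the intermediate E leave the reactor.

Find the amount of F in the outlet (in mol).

87.6 mol

Conversion of H: H consumed = 1ξ₁ = 0.84 × 120.6 → ξ₁ = 101.3 mol.
E balance: n_E = 0 + 2ξ₁ − 2ξ₂ = 115 → ξ₂ = (2·101.3 − 115)/2 = 43.8 mol.
Outlet amounts (n = n₀ + Σ ν·ξ):
  H: 120.6 − 1(101.3) = 19.3
  E: 0 + 2(101.3) − 2(43.8) = 115
  F: 0 + 2(43.8) = 87.61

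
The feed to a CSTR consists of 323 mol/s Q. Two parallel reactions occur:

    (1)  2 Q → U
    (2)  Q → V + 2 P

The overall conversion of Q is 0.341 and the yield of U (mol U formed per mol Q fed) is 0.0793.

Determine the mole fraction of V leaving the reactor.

0.142

Yield of U: 1ξ₁ / 323 = 0.0793 → ξ₁ = 25.61 mol/s.
Conversion of Q: 2ξ₁ + 1ξ₂ = 0.341 × 323 = 110.1 → ξ₂ = 58.92 mol/s.
Outlet amounts (n = n₀ + Σ ν·ξ):
  Q: 323 − 2(25.61) − 1(58.92) = 212.9
  U: 0 + 1(25.61) = 25.61
  V: 0 + 1(58.92) = 58.92
  P: 0 + 2(58.92) = 117.8
Total out = 415.2 mol/s; y_V = 58.92 / 415.2 = 0.1419.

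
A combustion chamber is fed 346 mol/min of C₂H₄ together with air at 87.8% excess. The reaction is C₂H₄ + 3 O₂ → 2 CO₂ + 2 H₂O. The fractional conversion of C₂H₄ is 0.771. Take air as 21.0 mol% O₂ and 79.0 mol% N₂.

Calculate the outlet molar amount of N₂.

7330 mol/min

Stoichiometric O₂ = 3 × 346 = 1038 mol/min; O₂ fed = 1038 × 1.878 = 1949 mol/min.
N₂ fed = 1949 × 79/21 = 7333 mol/min.
Fuel reacted = 0.771 × 346 → ξ = 266.8 mol/min.
Outlet (n = n₀ + ν ξ):
  C₂H₄: 346 − 1(266.8) = 79.23
  O₂: 1949 − 3(266.8) = 1149
  N₂: 7333 (inert)
  CO₂: 0 + 2(266.8) = 533.5
  H₂O: 0 + 2(266.8) = 533.5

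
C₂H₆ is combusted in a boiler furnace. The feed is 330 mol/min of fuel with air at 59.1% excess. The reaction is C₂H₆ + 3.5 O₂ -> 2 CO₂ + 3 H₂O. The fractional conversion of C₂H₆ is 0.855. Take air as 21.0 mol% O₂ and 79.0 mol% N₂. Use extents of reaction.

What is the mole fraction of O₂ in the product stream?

0.0922

Stoichiometric O₂ = 3.5 × 330 = 1155 mol/min; O₂ fed = 1155 × 1.591 = 1838 mol/min.
N₂ fed = 1838 × 79/21 = 6913 mol/min.
Fuel reacted = 0.855 × 330 → ξ = 282.1 mol/min.
Outlet (n = n₀ + ν ξ):
  C₂H₆: 330 − 1(282.1) = 47.85
  O₂: 1838 − 3.5(282.1) = 850.1
  N₂: 6913 (inert)
  CO₂: 0 + 2(282.1) = 564.3
  H₂O: 0 + 3(282.1) = 846.4
Total out = 9222 mol/min; y_O₂ = 850.1 / 9222 = 0.09218.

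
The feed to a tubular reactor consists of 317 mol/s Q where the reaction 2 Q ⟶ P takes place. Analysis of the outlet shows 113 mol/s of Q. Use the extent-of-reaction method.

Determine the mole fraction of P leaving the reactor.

For Q: n = n₀ − 2ξ → 113 = 317 − 2ξ, giving ξ = 102 mol/s.
Outlet amounts (n = n₀ + ν ξ):
  Q: 317 − 2(102) = 113
  P: 0 + 1(102) = 102
Total out = 215 mol/s; y_P = 102 / 215 = 0.4744.

0.474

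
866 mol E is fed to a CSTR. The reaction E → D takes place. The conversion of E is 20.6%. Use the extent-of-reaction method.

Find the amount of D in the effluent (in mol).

178 mol

E reacted = 0.206 × 866 = 178.4 mol; ν_E = −1, so ξ = 178.4/1 = 178.4 mol.
Outlet amounts (n = n₀ + ν ξ):
  E: 866 − 1(178.4) = 687.6
  D: 0 + 1(178.4) = 178.4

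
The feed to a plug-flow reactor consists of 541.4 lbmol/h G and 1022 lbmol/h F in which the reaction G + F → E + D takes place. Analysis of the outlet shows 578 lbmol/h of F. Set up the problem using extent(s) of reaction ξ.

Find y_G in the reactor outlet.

0.0623

For F: n = n₀ − 1ξ → 578 = 1022 − 1ξ, giving ξ = 444 lbmol/h.
Outlet amounts (n = n₀ + ν ξ):
  G: 541.4 − 1(444) = 97.4
  F: 1022 − 1(444) = 578
  E: 0 + 1(444) = 444
  D: 0 + 1(444) = 444
Total out = 1563 lbmol/h; y_G = 97.4 / 1563 = 0.0623.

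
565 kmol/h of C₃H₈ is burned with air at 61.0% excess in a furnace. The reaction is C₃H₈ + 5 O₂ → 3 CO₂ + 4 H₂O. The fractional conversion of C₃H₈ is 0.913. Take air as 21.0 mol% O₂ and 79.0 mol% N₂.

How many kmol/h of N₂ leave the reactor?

Stoichiometric O₂ = 5 × 565 = 2825 kmol/h; O₂ fed = 2825 × 1.610 = 4548 kmol/h.
N₂ fed = 4548 × 79/21 = 17110 kmol/h.
Fuel reacted = 0.913 × 565 → ξ = 515.8 kmol/h.
Outlet (n = n₀ + ν ξ):
  C₃H₈: 565 − 1(515.8) = 49.15
  O₂: 4548 − 5(515.8) = 1969
  N₂: 17110 (inert)
  CO₂: 0 + 3(515.8) = 1548
  H₂O: 0 + 4(515.8) = 2063

17100 kmol/h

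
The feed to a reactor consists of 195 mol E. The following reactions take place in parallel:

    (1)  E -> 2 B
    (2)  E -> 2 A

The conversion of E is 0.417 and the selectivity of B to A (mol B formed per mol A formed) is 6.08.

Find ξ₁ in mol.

ξ₁ = 69.8 mol

Conversion of E: E consumed = 0.417 × 195 = 81.31 mol = 1ξ₁ + 1ξ₂.
Selectivity: 2ξ₁ / (2ξ₂) = 6.08 → ξ₁ = 6.08 ξ₂.
Substitute: (1·6.08 + 1) ξ₂ = 81.31 → ξ₂ = 11.49 mol, ξ₁ = 69.83 mol.
Outlet amounts (n = n₀ + Σ ν·ξ):
  E: 195 − 1(69.83) − 1(11.49) = 113.7
  B: 0 + 2(69.83) = 139.7
  A: 0 + 2(11.49) = 22.97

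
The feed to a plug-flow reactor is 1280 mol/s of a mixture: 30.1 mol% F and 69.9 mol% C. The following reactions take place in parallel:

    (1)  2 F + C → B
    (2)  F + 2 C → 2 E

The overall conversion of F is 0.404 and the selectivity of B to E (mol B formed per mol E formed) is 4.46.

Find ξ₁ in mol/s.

ξ₁ = 73.7 mol/s

Conversion of F: F consumed = 0.404 × 385.3 = 155.7 mol/s = 2ξ₁ + 1ξ₂.
Selectivity: 1ξ₁ / (2ξ₂) = 4.46 → ξ₁ = 8.92 ξ₂.
Substitute: (2·8.92 + 1) ξ₂ = 155.7 → ξ₂ = 8.262 mol/s, ξ₁ = 73.7 mol/s.
Outlet amounts (n = n₀ + Σ ν·ξ):
  F: 385.3 − 2(73.7) − 1(8.262) = 229.6
  C: 894.7 − 1(73.7) − 2(8.262) = 804.5
  B: 0 + 1(73.7) = 73.7
  E: 0 + 2(8.262) = 16.52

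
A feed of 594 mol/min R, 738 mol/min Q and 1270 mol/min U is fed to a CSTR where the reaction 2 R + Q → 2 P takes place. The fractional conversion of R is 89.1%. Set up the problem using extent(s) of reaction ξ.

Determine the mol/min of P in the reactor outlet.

529 mol/min

R reacted = 0.891 × 594 = 529.3 mol/min; ν_R = −2, so ξ = 529.3/2 = 264.6 mol/min.
Outlet amounts (n = n₀ + ν ξ):
  R: 594 − 2(264.6) = 64.75
  Q: 738 − 1(264.6) = 473.4
  P: 0 + 2(264.6) = 529.3
  U: 1270 (inert)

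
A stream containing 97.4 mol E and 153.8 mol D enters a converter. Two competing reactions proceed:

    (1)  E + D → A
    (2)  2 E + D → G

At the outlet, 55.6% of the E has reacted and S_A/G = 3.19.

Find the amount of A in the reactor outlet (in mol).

33.3 mol

Conversion of E: E consumed = 0.556 × 97.4 = 54.15 mol = 1ξ₁ + 2ξ₂.
Selectivity: 1ξ₁ / (1ξ₂) = 3.19 → ξ₁ = 3.19 ξ₂.
Substitute: (1·3.19 + 2) ξ₂ = 54.15 → ξ₂ = 10.43 mol, ξ₁ = 33.29 mol.
Outlet amounts (n = n₀ + Σ ν·ξ):
  E: 97.4 − 1(33.29) − 2(10.43) = 43.25
  D: 153.8 − 1(33.29) − 1(10.43) = 110.1
  A: 0 + 1(33.29) = 33.29
  G: 0 + 1(10.43) = 10.43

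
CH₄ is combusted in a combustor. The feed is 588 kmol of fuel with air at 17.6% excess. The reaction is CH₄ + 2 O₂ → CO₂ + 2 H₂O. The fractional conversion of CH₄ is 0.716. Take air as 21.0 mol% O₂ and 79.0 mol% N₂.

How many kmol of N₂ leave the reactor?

Stoichiometric O₂ = 2 × 588 = 1176 kmol; O₂ fed = 1176 × 1.176 = 1383 kmol.
N₂ fed = 1383 × 79/21 = 5203 kmol.
Fuel reacted = 0.716 × 588 → ξ = 421 kmol.
Outlet (n = n₀ + ν ξ):
  CH₄: 588 − 1(421) = 167
  O₂: 1383 − 2(421) = 541
  N₂: 5203 (inert)
  CO₂: 0 + 1(421) = 421
  H₂O: 0 + 2(421) = 842

5200 kmol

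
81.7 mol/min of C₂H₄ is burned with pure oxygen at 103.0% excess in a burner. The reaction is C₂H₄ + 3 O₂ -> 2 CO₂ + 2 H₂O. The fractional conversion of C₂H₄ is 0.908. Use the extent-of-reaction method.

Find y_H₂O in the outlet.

Stoichiometric O₂ = 3 × 81.7 = 245.1 mol/min; O₂ fed = 245.1 × 2.030 = 497.6 mol/min.
Fuel reacted = 0.908 × 81.7 → ξ = 74.18 mol/min.
Outlet (n = n₀ + ν ξ):
  C₂H₄: 81.7 − 1(74.18) = 7.516
  O₂: 497.6 − 3(74.18) = 275
  CO₂: 0 + 2(74.18) = 148.4
  H₂O: 0 + 2(74.18) = 148.4
Total out = 579.3 mol/min; y_H₂O = 148.4 / 579.3 = 0.2561.

0.256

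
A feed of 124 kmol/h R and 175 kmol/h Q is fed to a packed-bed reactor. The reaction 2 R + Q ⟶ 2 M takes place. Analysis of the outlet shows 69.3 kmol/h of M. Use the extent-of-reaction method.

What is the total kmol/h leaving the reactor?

For M: n = n₀ + 2ξ → 69.3 = 0 + 2ξ, giving ξ = 34.65 kmol/h.
Outlet amounts (n = n₀ + ν ξ):
  R: 124 − 2(34.65) = 54.7
  Q: 175 − 1(34.65) = 140.3
  M: 0 + 2(34.65) = 69.3
Total out = 54.7 + 140.3 + 69.3 = 264.4 kmol/h.

264 kmol/h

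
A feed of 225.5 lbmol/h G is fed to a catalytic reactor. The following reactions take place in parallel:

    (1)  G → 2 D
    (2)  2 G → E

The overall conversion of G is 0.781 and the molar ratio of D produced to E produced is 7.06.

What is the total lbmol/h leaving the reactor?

Conversion of G: G consumed = 0.781 × 225.5 = 176.1 lbmol/h = 1ξ₁ + 2ξ₂.
Selectivity: 2ξ₁ / (1ξ₂) = 7.06 → ξ₁ = 3.53 ξ₂.
Substitute: (1·3.53 + 2) ξ₂ = 176.1 → ξ₂ = 31.85 lbmol/h, ξ₁ = 112.4 lbmol/h.
Outlet amounts (n = n₀ + Σ ν·ξ):
  G: 225.5 − 1(112.4) − 2(31.85) = 49.38
  D: 0 + 2(112.4) = 224.8
  E: 0 + 1(31.85) = 31.85
Total out = 49.38 + 224.8 + 31.85 = 306.1 lbmol/h.

306 lbmol/h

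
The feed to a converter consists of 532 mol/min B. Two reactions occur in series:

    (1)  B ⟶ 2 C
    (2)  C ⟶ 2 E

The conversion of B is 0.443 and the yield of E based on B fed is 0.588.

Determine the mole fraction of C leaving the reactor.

0.341

Conversion of B: B consumed = 1ξ₁ = 0.443 × 532 → ξ₁ = 235.7 mol/min.
Yield of E: 2ξ₂ / 532 = 0.588 → ξ₂ = 156.4 mol/min.
Outlet amounts (n = n₀ + Σ ν·ξ):
  B: 532 − 1(235.7) = 296.3
  C: 0 + 2(235.7) − 1(156.4) = 314.9
  E: 0 + 2(156.4) = 312.8
Total out = 924.1 mol/min; y_C = 314.9 / 924.1 = 0.3408.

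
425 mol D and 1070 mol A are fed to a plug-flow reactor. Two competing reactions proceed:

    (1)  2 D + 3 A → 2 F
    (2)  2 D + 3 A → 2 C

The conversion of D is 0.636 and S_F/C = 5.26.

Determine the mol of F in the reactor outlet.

Conversion of D: D consumed = 0.636 × 425 = 270.3 mol = 2ξ₁ + 2ξ₂.
Selectivity: 2ξ₁ / (2ξ₂) = 5.26 → ξ₁ = 5.26 ξ₂.
Substitute: (2·5.26 + 2) ξ₂ = 270.3 → ξ₂ = 21.59 mol, ξ₁ = 113.6 mol.
Outlet amounts (n = n₀ + Σ ν·ξ):
  D: 425 − 2(113.6) − 2(21.59) = 154.7
  A: 1070 − 3(113.6) − 3(21.59) = 664.5
  F: 0 + 2(113.6) = 227.1
  C: 0 + 2(21.59) = 43.18

227 mol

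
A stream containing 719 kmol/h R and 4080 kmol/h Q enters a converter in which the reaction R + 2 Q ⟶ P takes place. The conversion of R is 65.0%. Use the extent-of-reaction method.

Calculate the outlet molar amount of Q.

R reacted = 0.65 × 719 = 467.4 kmol/h; ν_R = −1, so ξ = 467.4/1 = 467.4 kmol/h.
Outlet amounts (n = n₀ + ν ξ):
  R: 719 − 1(467.4) = 251.6
  Q: 4080 − 2(467.4) = 3145
  P: 0 + 1(467.4) = 467.4

3150 kmol/h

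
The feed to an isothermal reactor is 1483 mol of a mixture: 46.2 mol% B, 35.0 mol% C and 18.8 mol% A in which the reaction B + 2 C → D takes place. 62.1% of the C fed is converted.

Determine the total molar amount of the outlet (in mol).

C reacted = 0.621 × 519 = 322.3 mol; ν_C = −2, so ξ = 322.3/2 = 161.2 mol.
Outlet amounts (n = n₀ + ν ξ):
  B: 685.1 − 1(161.2) = 524
  C: 519 − 2(161.2) = 196.7
  D: 0 + 1(161.2) = 161.2
  A: 278.8 (inert)
Total out = 524 + 196.7 + 161.2 + 278.8 = 1161 mol.

1160 mol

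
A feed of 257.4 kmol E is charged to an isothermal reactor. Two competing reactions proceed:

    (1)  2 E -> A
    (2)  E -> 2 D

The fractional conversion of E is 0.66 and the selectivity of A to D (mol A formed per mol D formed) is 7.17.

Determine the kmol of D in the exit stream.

11.4 kmol

Conversion of E: E consumed = 0.66 × 257.4 = 169.9 kmol = 2ξ₁ + 1ξ₂.
Selectivity: 1ξ₁ / (2ξ₂) = 7.17 → ξ₁ = 14.34 ξ₂.
Substitute: (2·14.34 + 1) ξ₂ = 169.9 → ξ₂ = 5.724 kmol, ξ₁ = 82.08 kmol.
Outlet amounts (n = n₀ + Σ ν·ξ):
  E: 257.4 − 2(82.08) − 1(5.724) = 87.52
  A: 0 + 1(82.08) = 82.08
  D: 0 + 2(5.724) = 11.45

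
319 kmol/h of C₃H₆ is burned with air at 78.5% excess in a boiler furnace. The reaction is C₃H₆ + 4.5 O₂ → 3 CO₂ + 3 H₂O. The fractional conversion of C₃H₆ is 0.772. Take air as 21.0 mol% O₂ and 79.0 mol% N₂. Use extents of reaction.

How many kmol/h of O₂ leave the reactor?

Stoichiometric O₂ = 4.5 × 319 = 1436 kmol/h; O₂ fed = 1436 × 1.785 = 2562 kmol/h.
N₂ fed = 2562 × 79/21 = 9639 kmol/h.
Fuel reacted = 0.772 × 319 → ξ = 246.3 kmol/h.
Outlet (n = n₀ + ν ξ):
  C₃H₆: 319 − 1(246.3) = 72.73
  O₂: 2562 − 4.5(246.3) = 1454
  N₂: 9639 (inert)
  CO₂: 0 + 3(246.3) = 738.8
  H₂O: 0 + 3(246.3) = 738.8

1450 kmol/h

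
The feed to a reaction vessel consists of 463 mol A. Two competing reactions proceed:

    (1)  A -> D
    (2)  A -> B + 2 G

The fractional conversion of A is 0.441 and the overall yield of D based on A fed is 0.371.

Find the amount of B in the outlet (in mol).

32.4 mol

Yield of D: 1ξ₁ / 463 = 0.371 → ξ₁ = 171.8 mol.
Conversion of A: 1ξ₁ + 1ξ₂ = 0.441 × 463 = 204.2 → ξ₂ = 32.41 mol.
Outlet amounts (n = n₀ + Σ ν·ξ):
  A: 463 − 1(171.8) − 1(32.41) = 258.8
  D: 0 + 1(171.8) = 171.8
  B: 0 + 1(32.41) = 32.41
  G: 0 + 2(32.41) = 64.82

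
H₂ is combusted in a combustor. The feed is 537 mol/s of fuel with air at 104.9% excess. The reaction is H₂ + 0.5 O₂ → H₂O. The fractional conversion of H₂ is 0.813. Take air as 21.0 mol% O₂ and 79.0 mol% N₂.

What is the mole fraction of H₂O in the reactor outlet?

0.149

Stoichiometric O₂ = 0.5 × 537 = 268.5 mol/s; O₂ fed = 268.5 × 2.049 = 550.2 mol/s.
N₂ fed = 550.2 × 79/21 = 2070 mol/s.
Fuel reacted = 0.813 × 537 → ξ = 436.6 mol/s.
Outlet (n = n₀ + ν ξ):
  H₂: 537 − 1(436.6) = 100.4
  O₂: 550.2 − 0.5(436.6) = 331.9
  N₂: 2070 (inert)
  H₂O: 0 + 1(436.6) = 436.6
Total out = 2939 mol/s; y_H₂O = 436.6 / 2939 = 0.1486.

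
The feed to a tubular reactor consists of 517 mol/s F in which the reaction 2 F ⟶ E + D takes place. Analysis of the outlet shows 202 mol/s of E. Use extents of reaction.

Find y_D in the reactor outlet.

0.391

For E: n = n₀ + 1ξ → 202 = 0 + 1ξ, giving ξ = 202 mol/s.
Outlet amounts (n = n₀ + ν ξ):
  F: 517 − 2(202) = 113
  E: 0 + 1(202) = 202
  D: 0 + 1(202) = 202
Total out = 517 mol/s; y_D = 202 / 517 = 0.3907.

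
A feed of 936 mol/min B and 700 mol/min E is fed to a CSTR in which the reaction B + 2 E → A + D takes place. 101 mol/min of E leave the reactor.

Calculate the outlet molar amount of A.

For E: n = n₀ − 2ξ → 101 = 700 − 2ξ, giving ξ = 299.5 mol/min.
Outlet amounts (n = n₀ + ν ξ):
  B: 936 − 1(299.5) = 636.5
  E: 700 − 2(299.5) = 101
  A: 0 + 1(299.5) = 299.5
  D: 0 + 1(299.5) = 299.5

300 mol/min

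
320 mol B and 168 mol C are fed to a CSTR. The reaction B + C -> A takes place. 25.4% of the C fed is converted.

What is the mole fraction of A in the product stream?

0.0958

C reacted = 0.254 × 168 = 42.67 mol; ν_C = −1, so ξ = 42.67/1 = 42.67 mol.
Outlet amounts (n = n₀ + ν ξ):
  B: 320 − 1(42.67) = 277.3
  C: 168 − 1(42.67) = 125.3
  A: 0 + 1(42.67) = 42.67
Total out = 445.3 mol; y_A = 42.67 / 445.3 = 0.09582.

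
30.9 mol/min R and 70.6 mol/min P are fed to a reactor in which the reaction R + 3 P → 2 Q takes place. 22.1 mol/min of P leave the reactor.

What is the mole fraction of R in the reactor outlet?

For P: n = n₀ − 3ξ → 22.1 = 70.6 − 3ξ, giving ξ = 16.17 mol/min.
Outlet amounts (n = n₀ + ν ξ):
  R: 30.9 − 1(16.17) = 14.73
  P: 70.6 − 3(16.17) = 22.1
  Q: 0 + 2(16.17) = 32.33
Total out = 69.17 mol/min; y_R = 14.73 / 69.17 = 0.213.

0.213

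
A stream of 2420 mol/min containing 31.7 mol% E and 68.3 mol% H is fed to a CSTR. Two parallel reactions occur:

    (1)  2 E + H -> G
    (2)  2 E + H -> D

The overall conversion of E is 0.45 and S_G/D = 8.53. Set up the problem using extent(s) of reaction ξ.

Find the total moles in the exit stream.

Conversion of E: E consumed = 0.45 × 767.1 = 345.2 mol/min = 2ξ₁ + 2ξ₂.
Selectivity: 1ξ₁ / (1ξ₂) = 8.53 → ξ₁ = 8.53 ξ₂.
Substitute: (2·8.53 + 2) ξ₂ = 345.2 → ξ₂ = 18.11 mol/min, ξ₁ = 154.5 mol/min.
Outlet amounts (n = n₀ + Σ ν·ξ):
  E: 767.1 − 2(154.5) − 2(18.11) = 421.9
  H: 1653 − 1(154.5) − 1(18.11) = 1480
  G: 0 + 1(154.5) = 154.5
  D: 0 + 1(18.11) = 18.11
Total out = 421.9 + 1480 + 154.5 + 18.11 = 2075 mol/min.

2070 mol/min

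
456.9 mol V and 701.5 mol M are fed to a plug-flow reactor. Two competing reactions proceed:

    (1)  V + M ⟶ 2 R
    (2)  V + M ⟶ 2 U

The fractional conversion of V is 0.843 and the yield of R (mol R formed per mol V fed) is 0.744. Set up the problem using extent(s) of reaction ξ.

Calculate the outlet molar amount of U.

430 mol

Yield of R: 2ξ₁ / 456.9 = 0.744 → ξ₁ = 170 mol.
Conversion of V: 1ξ₁ + 1ξ₂ = 0.843 × 456.9 = 385.2 → ξ₂ = 215.2 mol.
Outlet amounts (n = n₀ + Σ ν·ξ):
  V: 456.9 − 1(170) − 1(215.2) = 71.73
  M: 701.5 − 1(170) − 1(215.2) = 316.3
  R: 0 + 2(170) = 339.9
  U: 0 + 2(215.2) = 430.4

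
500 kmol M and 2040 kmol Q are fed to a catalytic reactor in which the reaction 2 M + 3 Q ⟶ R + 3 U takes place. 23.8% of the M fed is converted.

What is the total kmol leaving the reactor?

M reacted = 0.238 × 500 = 119 kmol; ν_M = −2, so ξ = 119/2 = 59.5 kmol.
Outlet amounts (n = n₀ + ν ξ):
  M: 500 − 2(59.5) = 381
  Q: 2040 − 3(59.5) = 1862
  R: 0 + 1(59.5) = 59.5
  U: 0 + 3(59.5) = 178.5
Total out = 381 + 1862 + 59.5 + 178.5 = 2480 kmol.

2480 kmol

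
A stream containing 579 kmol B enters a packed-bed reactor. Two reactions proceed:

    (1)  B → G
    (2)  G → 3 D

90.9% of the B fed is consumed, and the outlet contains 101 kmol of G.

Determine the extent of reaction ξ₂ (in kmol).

ξ₂ = 425 kmol

Conversion of B: B consumed = 1ξ₁ = 0.909 × 579 → ξ₁ = 526.3 kmol.
G balance: n_G = 0 + 1ξ₁ − 1ξ₂ = 101 → ξ₂ = (1·526.3 − 101)/1 = 425.3 kmol.
Outlet amounts (n = n₀ + Σ ν·ξ):
  B: 579 − 1(526.3) = 52.69
  G: 0 + 1(526.3) − 1(425.3) = 101
  D: 0 + 3(425.3) = 1276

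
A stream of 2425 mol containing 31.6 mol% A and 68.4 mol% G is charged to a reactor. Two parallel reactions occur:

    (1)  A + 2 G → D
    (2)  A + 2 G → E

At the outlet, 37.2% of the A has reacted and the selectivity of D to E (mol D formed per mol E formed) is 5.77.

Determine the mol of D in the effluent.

243 mol

Conversion of A: A consumed = 0.372 × 766.3 = 285.1 mol = 1ξ₁ + 1ξ₂.
Selectivity: 1ξ₁ / (1ξ₂) = 5.77 → ξ₁ = 5.77 ξ₂.
Substitute: (1·5.77 + 1) ξ₂ = 285.1 → ξ₂ = 42.11 mol, ξ₁ = 243 mol.
Outlet amounts (n = n₀ + Σ ν·ξ):
  A: 766.3 − 1(243) − 1(42.11) = 481.2
  G: 1659 − 2(243) − 2(42.11) = 1089
  D: 0 + 1(243) = 243
  E: 0 + 1(42.11) = 42.11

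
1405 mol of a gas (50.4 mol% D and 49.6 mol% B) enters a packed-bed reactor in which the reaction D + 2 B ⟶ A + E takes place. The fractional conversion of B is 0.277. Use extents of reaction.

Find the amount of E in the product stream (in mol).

96.5 mol

B reacted = 0.277 × 696.9 = 193 mol; ν_B = −2, so ξ = 193/2 = 96.52 mol.
Outlet amounts (n = n₀ + ν ξ):
  D: 708.1 − 1(96.52) = 611.6
  B: 696.9 − 2(96.52) = 503.8
  A: 0 + 1(96.52) = 96.52
  E: 0 + 1(96.52) = 96.52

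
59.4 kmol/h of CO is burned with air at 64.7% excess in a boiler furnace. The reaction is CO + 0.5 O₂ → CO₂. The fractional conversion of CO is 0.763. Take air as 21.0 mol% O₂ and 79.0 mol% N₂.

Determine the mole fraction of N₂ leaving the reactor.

0.682

Stoichiometric O₂ = 0.5 × 59.4 = 29.7 kmol/h; O₂ fed = 29.7 × 1.647 = 48.92 kmol/h.
N₂ fed = 48.92 × 79/21 = 184 kmol/h.
Fuel reacted = 0.763 × 59.4 → ξ = 45.32 kmol/h.
Outlet (n = n₀ + ν ξ):
  CO: 59.4 − 1(45.32) = 14.08
  O₂: 48.92 − 0.5(45.32) = 26.25
  N₂: 184 (inert)
  CO₂: 0 + 1(45.32) = 45.32
Total out = 269.7 kmol/h; y_N₂ = 184 / 269.7 = 0.6824.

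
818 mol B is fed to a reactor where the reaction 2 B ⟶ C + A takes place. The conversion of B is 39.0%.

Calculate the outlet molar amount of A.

160 mol

B reacted = 0.39 × 818 = 319 mol; ν_B = −2, so ξ = 319/2 = 159.5 mol.
Outlet amounts (n = n₀ + ν ξ):
  B: 818 − 2(159.5) = 499
  C: 0 + 1(159.5) = 159.5
  A: 0 + 1(159.5) = 159.5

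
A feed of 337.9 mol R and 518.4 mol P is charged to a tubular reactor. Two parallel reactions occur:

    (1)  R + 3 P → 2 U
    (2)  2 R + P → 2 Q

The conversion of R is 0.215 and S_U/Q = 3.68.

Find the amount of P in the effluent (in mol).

Conversion of R: R consumed = 0.215 × 337.9 = 72.65 mol = 1ξ₁ + 2ξ₂.
Selectivity: 2ξ₁ / (2ξ₂) = 3.68 → ξ₁ = 3.68 ξ₂.
Substitute: (1·3.68 + 2) ξ₂ = 72.65 → ξ₂ = 12.79 mol, ξ₁ = 47.07 mol.
Outlet amounts (n = n₀ + Σ ν·ξ):
  R: 337.9 − 1(47.07) − 2(12.79) = 265.3
  P: 518.4 − 3(47.07) − 1(12.79) = 364.4
  U: 0 + 2(47.07) = 94.14
  Q: 0 + 2(12.79) = 25.58

364 mol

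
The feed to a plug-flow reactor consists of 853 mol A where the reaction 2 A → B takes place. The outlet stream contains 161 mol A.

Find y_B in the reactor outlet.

0.682

For A: n = n₀ − 2ξ → 161 = 853 − 2ξ, giving ξ = 346 mol.
Outlet amounts (n = n₀ + ν ξ):
  A: 853 − 2(346) = 161
  B: 0 + 1(346) = 346
Total out = 507 mol; y_B = 346 / 507 = 0.6824.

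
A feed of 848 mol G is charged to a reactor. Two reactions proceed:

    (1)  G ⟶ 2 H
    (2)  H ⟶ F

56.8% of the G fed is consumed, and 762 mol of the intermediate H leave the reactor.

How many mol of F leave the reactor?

Conversion of G: G consumed = 1ξ₁ = 0.568 × 848 → ξ₁ = 481.7 mol.
H balance: n_H = 0 + 2ξ₁ − 1ξ₂ = 762 → ξ₂ = (2·481.7 − 762)/1 = 201.3 mol.
Outlet amounts (n = n₀ + Σ ν·ξ):
  G: 848 − 1(481.7) = 366.3
  H: 0 + 2(481.7) − 1(201.3) = 762
  F: 0 + 1(201.3) = 201.3

201 mol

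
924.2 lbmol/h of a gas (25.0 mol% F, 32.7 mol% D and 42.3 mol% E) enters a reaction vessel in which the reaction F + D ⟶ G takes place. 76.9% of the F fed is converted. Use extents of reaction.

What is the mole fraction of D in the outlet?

F reacted = 0.769 × 231.1 = 177.7 lbmol/h; ν_F = −1, so ξ = 177.7/1 = 177.7 lbmol/h.
Outlet amounts (n = n₀ + ν ξ):
  F: 231.1 − 1(177.7) = 53.37
  D: 302.2 − 1(177.7) = 124.5
  G: 0 + 1(177.7) = 177.7
  E: 390.9 (inert)
Total out = 746.5 lbmol/h; y_D = 124.5 / 746.5 = 0.1668.

0.167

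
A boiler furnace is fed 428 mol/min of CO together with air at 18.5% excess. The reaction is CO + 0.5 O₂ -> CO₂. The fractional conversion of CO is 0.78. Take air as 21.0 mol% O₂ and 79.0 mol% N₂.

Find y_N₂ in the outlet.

0.65

Stoichiometric O₂ = 0.5 × 428 = 214 mol/min; O₂ fed = 214 × 1.185 = 253.6 mol/min.
N₂ fed = 253.6 × 79/21 = 954 mol/min.
Fuel reacted = 0.78 × 428 → ξ = 333.8 mol/min.
Outlet (n = n₀ + ν ξ):
  CO: 428 − 1(333.8) = 94.16
  O₂: 253.6 − 0.5(333.8) = 86.67
  N₂: 954 (inert)
  CO₂: 0 + 1(333.8) = 333.8
Total out = 1469 mol/min; y_N₂ = 954 / 1469 = 0.6496.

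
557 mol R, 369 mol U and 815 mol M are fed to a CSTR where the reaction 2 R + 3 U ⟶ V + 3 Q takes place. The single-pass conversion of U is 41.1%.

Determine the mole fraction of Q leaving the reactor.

U reacted = 0.411 × 369 = 151.7 mol; ν_U = −3, so ξ = 151.7/3 = 50.55 mol.
Outlet amounts (n = n₀ + ν ξ):
  R: 557 − 2(50.55) = 455.9
  U: 369 − 3(50.55) = 217.3
  V: 0 + 1(50.55) = 50.55
  Q: 0 + 3(50.55) = 151.7
  M: 815 (inert)
Total out = 1690 mol; y_Q = 151.7 / 1690 = 0.08972.

0.0897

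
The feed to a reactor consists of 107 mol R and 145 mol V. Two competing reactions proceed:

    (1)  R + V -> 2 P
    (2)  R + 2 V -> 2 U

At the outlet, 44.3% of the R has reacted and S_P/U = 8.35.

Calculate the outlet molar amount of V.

Conversion of R: R consumed = 0.443 × 107 = 47.4 mol = 1ξ₁ + 1ξ₂.
Selectivity: 2ξ₁ / (2ξ₂) = 8.35 → ξ₁ = 8.35 ξ₂.
Substitute: (1·8.35 + 1) ξ₂ = 47.4 → ξ₂ = 5.07 mol, ξ₁ = 42.33 mol.
Outlet amounts (n = n₀ + Σ ν·ξ):
  R: 107 − 1(42.33) − 1(5.07) = 59.6
  V: 145 − 1(42.33) − 2(5.07) = 92.53
  P: 0 + 2(42.33) = 84.66
  U: 0 + 2(5.07) = 10.14

92.5 mol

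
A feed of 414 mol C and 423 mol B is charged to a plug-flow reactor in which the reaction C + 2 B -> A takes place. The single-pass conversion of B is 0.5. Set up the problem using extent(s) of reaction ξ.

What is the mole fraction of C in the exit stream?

B reacted = 0.5 × 423 = 211.5 mol; ν_B = −2, so ξ = 211.5/2 = 105.8 mol.
Outlet amounts (n = n₀ + ν ξ):
  C: 414 − 1(105.8) = 308.2
  B: 423 − 2(105.8) = 211.5
  A: 0 + 1(105.8) = 105.8
Total out = 625.5 mol; y_C = 308.2 / 625.5 = 0.4928.

0.493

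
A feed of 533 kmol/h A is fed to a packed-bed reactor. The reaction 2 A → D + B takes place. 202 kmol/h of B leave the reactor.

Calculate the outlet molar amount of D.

202 kmol/h

For B: n = n₀ + 1ξ → 202 = 0 + 1ξ, giving ξ = 202 kmol/h.
Outlet amounts (n = n₀ + ν ξ):
  A: 533 − 2(202) = 129
  D: 0 + 1(202) = 202
  B: 0 + 1(202) = 202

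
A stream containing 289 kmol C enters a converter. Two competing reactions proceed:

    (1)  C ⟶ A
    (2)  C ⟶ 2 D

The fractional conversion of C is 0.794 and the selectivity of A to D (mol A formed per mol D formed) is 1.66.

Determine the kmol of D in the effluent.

106 kmol

Conversion of C: C consumed = 0.794 × 289 = 229.5 kmol = 1ξ₁ + 1ξ₂.
Selectivity: 1ξ₁ / (2ξ₂) = 1.66 → ξ₁ = 3.32 ξ₂.
Substitute: (1·3.32 + 1) ξ₂ = 229.5 → ξ₂ = 53.12 kmol, ξ₁ = 176.3 kmol.
Outlet amounts (n = n₀ + Σ ν·ξ):
  C: 289 − 1(176.3) − 1(53.12) = 59.53
  A: 0 + 1(176.3) = 176.3
  D: 0 + 2(53.12) = 106.2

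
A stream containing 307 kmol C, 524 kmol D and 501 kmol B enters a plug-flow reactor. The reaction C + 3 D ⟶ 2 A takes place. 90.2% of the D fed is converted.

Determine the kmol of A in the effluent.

D reacted = 0.902 × 524 = 472.6 kmol; ν_D = −3, so ξ = 472.6/3 = 157.5 kmol.
Outlet amounts (n = n₀ + ν ξ):
  C: 307 − 1(157.5) = 149.5
  D: 524 − 3(157.5) = 51.35
  A: 0 + 2(157.5) = 315.1
  B: 501 (inert)

315 kmol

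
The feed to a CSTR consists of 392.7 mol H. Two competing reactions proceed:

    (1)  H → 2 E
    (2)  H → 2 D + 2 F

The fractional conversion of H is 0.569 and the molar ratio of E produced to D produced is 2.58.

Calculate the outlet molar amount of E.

322 mol

Conversion of H: H consumed = 0.569 × 392.7 = 223.4 mol = 1ξ₁ + 1ξ₂.
Selectivity: 2ξ₁ / (2ξ₂) = 2.58 → ξ₁ = 2.58 ξ₂.
Substitute: (1·2.58 + 1) ξ₂ = 223.4 → ξ₂ = 62.42 mol, ξ₁ = 161 mol.
Outlet amounts (n = n₀ + Σ ν·ξ):
  H: 392.7 − 1(161) − 1(62.42) = 169.3
  E: 0 + 2(161) = 322.1
  D: 0 + 2(62.42) = 124.8
  F: 0 + 2(62.42) = 124.8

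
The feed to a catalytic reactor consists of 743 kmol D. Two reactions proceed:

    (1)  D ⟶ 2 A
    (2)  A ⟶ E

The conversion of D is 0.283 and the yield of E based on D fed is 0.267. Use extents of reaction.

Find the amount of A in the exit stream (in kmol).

222 kmol

Conversion of D: D consumed = 1ξ₁ = 0.283 × 743 → ξ₁ = 210.3 kmol.
Yield of E: 1ξ₂ / 743 = 0.267 → ξ₂ = 198.4 kmol.
Outlet amounts (n = n₀ + Σ ν·ξ):
  D: 743 − 1(210.3) = 532.7
  A: 0 + 2(210.3) − 1(198.4) = 222.2
  E: 0 + 1(198.4) = 198.4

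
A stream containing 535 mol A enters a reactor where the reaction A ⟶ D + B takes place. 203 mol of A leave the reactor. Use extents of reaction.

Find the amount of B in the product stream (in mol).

332 mol

For A: n = n₀ − 1ξ → 203 = 535 − 1ξ, giving ξ = 332 mol.
Outlet amounts (n = n₀ + ν ξ):
  A: 535 − 1(332) = 203
  D: 0 + 1(332) = 332
  B: 0 + 1(332) = 332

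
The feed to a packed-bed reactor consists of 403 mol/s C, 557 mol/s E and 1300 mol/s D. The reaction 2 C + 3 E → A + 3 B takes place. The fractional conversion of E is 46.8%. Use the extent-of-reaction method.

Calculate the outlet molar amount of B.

261 mol/s

E reacted = 0.468 × 557 = 260.7 mol/s; ν_E = −3, so ξ = 260.7/3 = 86.89 mol/s.
Outlet amounts (n = n₀ + ν ξ):
  C: 403 − 2(86.89) = 229.2
  E: 557 − 3(86.89) = 296.3
  A: 0 + 1(86.89) = 86.89
  B: 0 + 3(86.89) = 260.7
  D: 1300 (inert)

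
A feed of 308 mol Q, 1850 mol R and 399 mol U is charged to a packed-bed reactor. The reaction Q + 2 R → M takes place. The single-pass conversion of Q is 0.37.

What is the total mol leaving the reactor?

Q reacted = 0.37 × 308 = 114 mol; ν_Q = −1, so ξ = 114/1 = 114 mol.
Outlet amounts (n = n₀ + ν ξ):
  Q: 308 − 1(114) = 194
  R: 1850 − 2(114) = 1622
  M: 0 + 1(114) = 114
  U: 399 (inert)
Total out = 194 + 1622 + 114 + 399 = 2329 mol.

2330 mol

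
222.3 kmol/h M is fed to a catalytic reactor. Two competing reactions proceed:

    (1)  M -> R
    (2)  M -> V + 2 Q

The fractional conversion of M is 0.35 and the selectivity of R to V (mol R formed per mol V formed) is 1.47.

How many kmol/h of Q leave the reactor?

Conversion of M: M consumed = 0.35 × 222.3 = 77.8 kmol/h = 1ξ₁ + 1ξ₂.
Selectivity: 1ξ₁ / (1ξ₂) = 1.47 → ξ₁ = 1.47 ξ₂.
Substitute: (1·1.47 + 1) ξ₂ = 77.8 → ξ₂ = 31.5 kmol/h, ξ₁ = 46.3 kmol/h.
Outlet amounts (n = n₀ + Σ ν·ξ):
  M: 222.3 − 1(46.3) − 1(31.5) = 144.5
  R: 0 + 1(46.3) = 46.3
  V: 0 + 1(31.5) = 31.5
  Q: 0 + 2(31.5) = 63

63 kmol/h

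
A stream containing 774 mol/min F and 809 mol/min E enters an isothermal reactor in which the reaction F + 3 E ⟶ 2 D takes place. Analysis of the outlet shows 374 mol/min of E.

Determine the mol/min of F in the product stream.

For E: n = n₀ − 3ξ → 374 = 809 − 3ξ, giving ξ = 145 mol/min.
Outlet amounts (n = n₀ + ν ξ):
  F: 774 − 1(145) = 629
  E: 809 − 3(145) = 374
  D: 0 + 2(145) = 290

629 mol/min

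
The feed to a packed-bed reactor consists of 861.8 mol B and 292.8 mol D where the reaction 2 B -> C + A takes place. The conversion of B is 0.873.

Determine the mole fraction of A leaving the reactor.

0.326

B reacted = 0.873 × 861.8 = 752.4 mol; ν_B = −2, so ξ = 752.4/2 = 376.2 mol.
Outlet amounts (n = n₀ + ν ξ):
  B: 861.8 − 2(376.2) = 109.4
  C: 0 + 1(376.2) = 376.2
  A: 0 + 1(376.2) = 376.2
  D: 292.8 (inert)
Total out = 1155 mol; y_A = 376.2 / 1155 = 0.3258.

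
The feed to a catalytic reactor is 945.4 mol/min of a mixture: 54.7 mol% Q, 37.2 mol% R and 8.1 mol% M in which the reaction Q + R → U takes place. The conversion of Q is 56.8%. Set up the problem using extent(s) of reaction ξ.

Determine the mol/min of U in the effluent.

294 mol/min

Q reacted = 0.568 × 517.1 = 293.7 mol/min; ν_Q = −1, so ξ = 293.7/1 = 293.7 mol/min.
Outlet amounts (n = n₀ + ν ξ):
  Q: 517.1 − 1(293.7) = 223.4
  R: 351.7 − 1(293.7) = 57.96
  U: 0 + 1(293.7) = 293.7
  M: 76.58 (inert)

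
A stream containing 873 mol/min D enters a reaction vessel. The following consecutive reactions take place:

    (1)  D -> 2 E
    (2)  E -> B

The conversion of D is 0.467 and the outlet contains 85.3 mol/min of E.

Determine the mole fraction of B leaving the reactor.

Conversion of D: D consumed = 1ξ₁ = 0.467 × 873 → ξ₁ = 407.7 mol/min.
E balance: n_E = 0 + 2ξ₁ − 1ξ₂ = 85.3 → ξ₂ = (2·407.7 − 85.3)/1 = 730.1 mol/min.
Outlet amounts (n = n₀ + Σ ν·ξ):
  D: 873 − 1(407.7) = 465.3
  E: 0 + 2(407.7) − 1(730.1) = 85.3
  B: 0 + 1(730.1) = 730.1
Total out = 1281 mol/min; y_B = 730.1 / 1281 = 0.5701.

0.57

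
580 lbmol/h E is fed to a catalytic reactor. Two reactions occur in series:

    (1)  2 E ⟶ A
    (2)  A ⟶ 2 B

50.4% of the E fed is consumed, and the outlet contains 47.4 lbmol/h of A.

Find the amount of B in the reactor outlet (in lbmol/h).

198 lbmol/h

Conversion of E: E consumed = 2ξ₁ = 0.504 × 580 → ξ₁ = 146.2 lbmol/h.
A balance: n_A = 0 + 1ξ₁ − 1ξ₂ = 47.4 → ξ₂ = (1·146.2 − 47.4)/1 = 98.76 lbmol/h.
Outlet amounts (n = n₀ + Σ ν·ξ):
  E: 580 − 2(146.2) = 287.7
  A: 0 + 1(146.2) − 1(98.76) = 47.4
  B: 0 + 2(98.76) = 197.5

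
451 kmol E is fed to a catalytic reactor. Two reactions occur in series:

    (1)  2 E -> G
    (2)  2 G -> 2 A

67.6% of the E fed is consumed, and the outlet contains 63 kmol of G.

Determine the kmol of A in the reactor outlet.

Conversion of E: E consumed = 2ξ₁ = 0.676 × 451 → ξ₁ = 152.4 kmol.
G balance: n_G = 0 + 1ξ₁ − 2ξ₂ = 63 → ξ₂ = (1·152.4 − 63)/2 = 44.72 kmol.
Outlet amounts (n = n₀ + Σ ν·ξ):
  E: 451 − 2(152.4) = 146.1
  G: 0 + 1(152.4) − 2(44.72) = 63
  A: 0 + 2(44.72) = 89.44

89.4 kmol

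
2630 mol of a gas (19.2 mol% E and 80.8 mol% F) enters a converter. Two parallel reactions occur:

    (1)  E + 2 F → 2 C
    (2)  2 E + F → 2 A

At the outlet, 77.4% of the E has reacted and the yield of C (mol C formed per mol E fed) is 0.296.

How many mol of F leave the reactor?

Yield of C: 2ξ₁ / 505 = 0.296 → ξ₁ = 74.73 mol.
Conversion of E: 1ξ₁ + 2ξ₂ = 0.774 × 505 = 390.8 → ξ₂ = 158.1 mol.
Outlet amounts (n = n₀ + Σ ν·ξ):
  E: 505 − 1(74.73) − 2(158.1) = 114.1
  F: 2125 − 2(74.73) − 1(158.1) = 1818
  C: 0 + 2(74.73) = 149.5
  A: 0 + 2(158.1) = 316.1

1820 mol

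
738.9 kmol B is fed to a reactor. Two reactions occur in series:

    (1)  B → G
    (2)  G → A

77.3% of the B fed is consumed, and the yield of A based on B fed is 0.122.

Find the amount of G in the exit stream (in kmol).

481 kmol

Conversion of B: B consumed = 1ξ₁ = 0.773 × 738.9 → ξ₁ = 571.2 kmol.
Yield of A: 1ξ₂ / 738.9 = 0.122 → ξ₂ = 90.15 kmol.
Outlet amounts (n = n₀ + Σ ν·ξ):
  B: 738.9 − 1(571.2) = 167.7
  G: 0 + 1(571.2) − 1(90.15) = 481
  A: 0 + 1(90.15) = 90.15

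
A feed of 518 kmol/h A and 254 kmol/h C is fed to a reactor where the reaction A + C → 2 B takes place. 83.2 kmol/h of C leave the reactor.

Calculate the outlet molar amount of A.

For C: n = n₀ − 1ξ → 83.2 = 254 − 1ξ, giving ξ = 170.8 kmol/h.
Outlet amounts (n = n₀ + ν ξ):
  A: 518 − 1(170.8) = 347.2
  C: 254 − 1(170.8) = 83.2
  B: 0 + 2(170.8) = 341.6

347 kmol/h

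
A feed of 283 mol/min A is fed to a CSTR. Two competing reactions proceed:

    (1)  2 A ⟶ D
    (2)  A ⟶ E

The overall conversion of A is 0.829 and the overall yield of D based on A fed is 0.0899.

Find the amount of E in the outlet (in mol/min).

Yield of D: 1ξ₁ / 283 = 0.0899 → ξ₁ = 25.44 mol/min.
Conversion of A: 2ξ₁ + 1ξ₂ = 0.829 × 283 = 234.6 → ξ₂ = 183.7 mol/min.
Outlet amounts (n = n₀ + Σ ν·ξ):
  A: 283 − 2(25.44) − 1(183.7) = 48.39
  D: 0 + 1(25.44) = 25.44
  E: 0 + 1(183.7) = 183.7

184 mol/min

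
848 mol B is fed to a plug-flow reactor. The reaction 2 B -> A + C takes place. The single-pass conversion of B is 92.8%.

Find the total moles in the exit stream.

B reacted = 0.928 × 848 = 786.9 mol; ν_B = −2, so ξ = 786.9/2 = 393.5 mol.
Outlet amounts (n = n₀ + ν ξ):
  B: 848 − 2(393.5) = 61.06
  A: 0 + 1(393.5) = 393.5
  C: 0 + 1(393.5) = 393.5
Total out = 61.06 + 393.5 + 393.5 = 848 mol.

848 mol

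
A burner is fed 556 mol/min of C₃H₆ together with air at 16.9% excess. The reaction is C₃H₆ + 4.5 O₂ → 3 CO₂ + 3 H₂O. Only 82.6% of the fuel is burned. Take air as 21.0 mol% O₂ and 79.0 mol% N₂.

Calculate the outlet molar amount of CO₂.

1380 mol/min

Stoichiometric O₂ = 4.5 × 556 = 2502 mol/min; O₂ fed = 2502 × 1.169 = 2925 mol/min.
N₂ fed = 2925 × 79/21 = 11000 mol/min.
Fuel reacted = 0.826 × 556 → ξ = 459.3 mol/min.
Outlet (n = n₀ + ν ξ):
  C₃H₆: 556 − 1(459.3) = 96.74
  O₂: 2925 − 4.5(459.3) = 858.2
  N₂: 11000 (inert)
  CO₂: 0 + 3(459.3) = 1378
  H₂O: 0 + 3(459.3) = 1378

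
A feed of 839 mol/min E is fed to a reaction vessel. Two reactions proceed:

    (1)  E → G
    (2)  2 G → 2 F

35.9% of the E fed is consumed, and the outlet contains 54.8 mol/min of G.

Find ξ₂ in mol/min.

Conversion of E: E consumed = 1ξ₁ = 0.359 × 839 → ξ₁ = 301.2 mol/min.
G balance: n_G = 0 + 1ξ₁ − 2ξ₂ = 54.8 → ξ₂ = (1·301.2 − 54.8)/2 = 123.2 mol/min.
Outlet amounts (n = n₀ + Σ ν·ξ):
  E: 839 − 1(301.2) = 537.8
  G: 0 + 1(301.2) − 2(123.2) = 54.8
  F: 0 + 2(123.2) = 246.4

ξ₂ = 123 mol/min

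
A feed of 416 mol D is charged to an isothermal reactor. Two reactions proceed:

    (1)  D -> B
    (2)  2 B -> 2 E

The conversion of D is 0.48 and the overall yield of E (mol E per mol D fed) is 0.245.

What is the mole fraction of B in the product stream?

0.235

Conversion of D: D consumed = 1ξ₁ = 0.48 × 416 → ξ₁ = 199.7 mol.
Yield of E: 2ξ₂ / 416 = 0.245 → ξ₂ = 50.96 mol.
Outlet amounts (n = n₀ + Σ ν·ξ):
  D: 416 − 1(199.7) = 216.3
  B: 0 + 1(199.7) − 2(50.96) = 97.76
  E: 0 + 2(50.96) = 101.9
Total out = 416 mol; y_B = 97.76 / 416 = 0.235.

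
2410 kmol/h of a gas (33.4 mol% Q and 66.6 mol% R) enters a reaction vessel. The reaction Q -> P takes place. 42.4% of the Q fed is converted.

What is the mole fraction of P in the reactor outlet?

0.142

Q reacted = 0.424 × 804.9 = 341.3 kmol/h; ν_Q = −1, so ξ = 341.3/1 = 341.3 kmol/h.
Outlet amounts (n = n₀ + ν ξ):
  Q: 804.9 − 1(341.3) = 463.6
  P: 0 + 1(341.3) = 341.3
  R: 1605 (inert)
Total out = 2410 kmol/h; y_P = 341.3 / 2410 = 0.1416.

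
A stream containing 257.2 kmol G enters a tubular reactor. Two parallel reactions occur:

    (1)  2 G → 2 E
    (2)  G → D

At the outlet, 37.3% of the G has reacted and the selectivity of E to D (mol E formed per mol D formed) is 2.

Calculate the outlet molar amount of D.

32 kmol

Conversion of G: G consumed = 0.373 × 257.2 = 95.94 kmol = 2ξ₁ + 1ξ₂.
Selectivity: 2ξ₁ / (1ξ₂) = 2 → ξ₁ = 1 ξ₂.
Substitute: (2·1 + 1) ξ₂ = 95.94 → ξ₂ = 31.98 kmol, ξ₁ = 31.98 kmol.
Outlet amounts (n = n₀ + Σ ν·ξ):
  G: 257.2 − 2(31.98) − 1(31.98) = 161.3
  E: 0 + 2(31.98) = 63.96
  D: 0 + 1(31.98) = 31.98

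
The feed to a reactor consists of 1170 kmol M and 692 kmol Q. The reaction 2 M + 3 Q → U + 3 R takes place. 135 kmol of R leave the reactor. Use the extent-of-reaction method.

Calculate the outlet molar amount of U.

45 kmol

For R: n = n₀ + 3ξ → 135 = 0 + 3ξ, giving ξ = 45 kmol.
Outlet amounts (n = n₀ + ν ξ):
  M: 1170 − 2(45) = 1080
  Q: 692 − 3(45) = 557
  U: 0 + 1(45) = 45
  R: 0 + 3(45) = 135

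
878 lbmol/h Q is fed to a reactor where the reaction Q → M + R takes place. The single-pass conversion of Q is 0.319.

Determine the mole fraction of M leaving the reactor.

Q reacted = 0.319 × 878 = 280.1 lbmol/h; ν_Q = −1, so ξ = 280.1/1 = 280.1 lbmol/h.
Outlet amounts (n = n₀ + ν ξ):
  Q: 878 − 1(280.1) = 597.9
  M: 0 + 1(280.1) = 280.1
  R: 0 + 1(280.1) = 280.1
Total out = 1158 lbmol/h; y_M = 280.1 / 1158 = 0.2418.

0.242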